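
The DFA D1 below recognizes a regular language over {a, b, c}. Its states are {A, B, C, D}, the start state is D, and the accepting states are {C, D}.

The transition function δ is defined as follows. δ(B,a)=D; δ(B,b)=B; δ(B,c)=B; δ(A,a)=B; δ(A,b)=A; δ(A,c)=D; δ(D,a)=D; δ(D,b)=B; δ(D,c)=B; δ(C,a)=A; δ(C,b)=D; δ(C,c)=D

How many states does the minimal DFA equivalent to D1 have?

2

States {A,C} cannot be reached from the start state, so discard them.
P0 = {D} | {B}.
Stable partition: {D} | {B} — 2 equivalence classes.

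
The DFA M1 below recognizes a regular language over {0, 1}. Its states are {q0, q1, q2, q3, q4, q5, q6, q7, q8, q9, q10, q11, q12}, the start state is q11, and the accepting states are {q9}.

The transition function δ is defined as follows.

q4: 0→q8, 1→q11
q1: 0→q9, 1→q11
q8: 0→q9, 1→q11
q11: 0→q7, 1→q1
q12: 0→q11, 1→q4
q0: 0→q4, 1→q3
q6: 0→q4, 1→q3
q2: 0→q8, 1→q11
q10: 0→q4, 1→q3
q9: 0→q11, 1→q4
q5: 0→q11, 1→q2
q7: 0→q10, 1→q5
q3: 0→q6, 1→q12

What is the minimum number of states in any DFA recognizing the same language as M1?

First remove the unreachable states {q0}; 12 states remain.
P0 = {q9} | {q1,q2,q3,q4,q5,q6,q7,q8,q10,q11,q12}.
Split {q1,q2,q3,q4,q5,q6,q7,q8,q10,q11,q12} by δ(·,0) → {q2,q3,q4,q5,q6,q7,q10,q11,q12} and {q1,q8}.
Split {q2,q3,q4,q5,q6,q7,q10,q11,q12} by δ(·,0) → {q3,q5,q6,q7,q10,q11,q12} and {q2,q4}.
Split {q3,q5,q6,q7,q10,q11,q12} by δ(·,0) → {q3,q5,q7,q11,q12} and {q6,q10}.
Refine {q3,q5,q7,q11,q12} on symbol 0: members go to different blocks, giving {q5,q11,q12} and {q3,q7}.
Split {q5,q11,q12} by δ(·,0) → {q5,q12} and {q11}.
No further refinement is possible. Final partition (7 blocks): {q9} | {q5,q12} | {q1,q8} | {q2,q4} | {q6,q10} | {q3,q7} | {q11}.

7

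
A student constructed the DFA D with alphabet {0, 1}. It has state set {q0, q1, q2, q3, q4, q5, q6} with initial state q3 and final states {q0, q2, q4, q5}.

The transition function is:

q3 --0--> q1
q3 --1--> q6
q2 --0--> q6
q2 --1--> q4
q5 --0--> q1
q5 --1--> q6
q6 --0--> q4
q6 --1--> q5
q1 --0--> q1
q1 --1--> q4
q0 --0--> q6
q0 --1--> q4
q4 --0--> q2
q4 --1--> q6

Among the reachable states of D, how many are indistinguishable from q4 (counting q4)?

First remove the unreachable states {q0}; 6 states remain.
P0 = {q2,q4,q5} | {q1,q3,q6}.
Split {q2,q4,q5} by δ(·,0) → {q2,q5} and {q4}.
Refine {q2,q5} on symbol 1: members go to different blocks, giving {q2} and {q5}.
On input 0, block {q1,q3,q6} splits into {q1,q3} and {q6}.
On input 1, block {q1,q3} splits into {q1} and {q3}.
The partition is now stable with 6 blocks: {q2} | {q1} | {q4} | {q5} | {q6} | {q3}.
State q4 belongs to the block {q4}, which has 1 states.

1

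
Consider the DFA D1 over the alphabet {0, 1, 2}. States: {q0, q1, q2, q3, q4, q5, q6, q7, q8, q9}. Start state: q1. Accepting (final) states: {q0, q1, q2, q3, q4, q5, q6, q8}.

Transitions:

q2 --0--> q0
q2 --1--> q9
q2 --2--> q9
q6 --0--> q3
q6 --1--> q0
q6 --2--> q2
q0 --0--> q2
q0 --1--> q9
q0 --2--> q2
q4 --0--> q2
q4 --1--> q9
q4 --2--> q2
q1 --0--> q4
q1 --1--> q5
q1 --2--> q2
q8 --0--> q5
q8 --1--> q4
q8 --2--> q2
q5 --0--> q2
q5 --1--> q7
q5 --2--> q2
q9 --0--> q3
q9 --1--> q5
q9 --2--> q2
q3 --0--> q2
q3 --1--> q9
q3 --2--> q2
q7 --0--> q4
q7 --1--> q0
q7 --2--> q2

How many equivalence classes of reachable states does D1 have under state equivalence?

4

States {q6,q8} cannot be reached from the start state, so discard them.
Start with accepting vs non-accepting: {q0,q1,q2,q3,q4,q5} | {q7,q9}.
Refine {q0,q1,q2,q3,q4,q5} on symbol 1: members go to different blocks, giving {q0,q2,q3,q4,q5} and {q1}.
Refine {q0,q2,q3,q4,q5} on symbol 2: members go to different blocks, giving {q0,q3,q4,q5} and {q2}.
The partition is now stable with 4 blocks: {q0,q3,q4,q5} | {q7,q9} | {q1} | {q2}.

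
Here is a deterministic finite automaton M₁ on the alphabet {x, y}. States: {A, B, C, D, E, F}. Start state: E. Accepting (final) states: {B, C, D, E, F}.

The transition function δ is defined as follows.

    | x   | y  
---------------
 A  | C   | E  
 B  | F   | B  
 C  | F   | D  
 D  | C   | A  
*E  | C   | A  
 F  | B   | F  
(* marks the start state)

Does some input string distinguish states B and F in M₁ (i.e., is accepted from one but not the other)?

No

Every state is reachable, so we keep all 6.
P0 = {B,C,D,E,F} | {A}.
On input y, block {B,C,D,E,F} splits into {B,C,F} and {D,E}.
Split {B,C,F} by δ(·,y) → {B,F} and {C}.
No further refinement is possible. Final partition (4 blocks): {B,F} | {A} | {D,E} | {C}.
B and F lie in the same block of the stable partition, so they are equivalent — no string distinguishes them.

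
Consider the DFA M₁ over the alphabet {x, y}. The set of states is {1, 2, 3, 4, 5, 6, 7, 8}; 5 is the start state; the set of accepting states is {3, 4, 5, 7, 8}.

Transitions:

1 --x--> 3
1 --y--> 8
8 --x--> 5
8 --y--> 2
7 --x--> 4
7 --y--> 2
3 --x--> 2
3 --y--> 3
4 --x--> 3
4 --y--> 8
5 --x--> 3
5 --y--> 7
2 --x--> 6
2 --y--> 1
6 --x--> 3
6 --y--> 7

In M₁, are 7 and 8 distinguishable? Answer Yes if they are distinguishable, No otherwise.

No

P0 = {3,4,5,7,8} | {1,2,6}.
Split {3,4,5,7,8} by δ(·,x) → {4,5,7,8} and {3}.
Split {4,5,7,8} by δ(·,x) → {4,5} and {7,8}.
Split {1,2,6} by δ(·,x) → {1,6} and {2}.
The partition is now stable with 5 blocks: {4,5} | {1,6} | {3} | {7,8} | {2}.
7 and 8 lie in the same block of the stable partition, so they are equivalent — no string distinguishes them.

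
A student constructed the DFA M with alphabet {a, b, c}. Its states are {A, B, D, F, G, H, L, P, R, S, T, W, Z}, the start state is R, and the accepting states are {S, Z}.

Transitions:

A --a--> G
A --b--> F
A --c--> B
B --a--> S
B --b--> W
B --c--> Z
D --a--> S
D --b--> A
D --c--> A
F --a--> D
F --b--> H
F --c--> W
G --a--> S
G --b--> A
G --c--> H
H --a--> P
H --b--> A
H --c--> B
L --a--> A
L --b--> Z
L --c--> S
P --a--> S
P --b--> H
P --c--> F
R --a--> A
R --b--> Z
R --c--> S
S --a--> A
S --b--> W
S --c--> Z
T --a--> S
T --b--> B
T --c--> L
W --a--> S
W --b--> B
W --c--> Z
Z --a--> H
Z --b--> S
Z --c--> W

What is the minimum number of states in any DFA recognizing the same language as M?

States {L,T} cannot be reached from the start state, so discard them.
P0 = {S,Z} | {A,B,D,F,G,H,P,R,W}.
Refine {S,Z} on symbol b: members go to different blocks, giving {Z} and {S}.
On input a, block {A,B,D,F,G,H,P,R,W} splits into {B,D,G,P,W} and {A,F,H,R}.
Refine {B,D,G,P,W} on symbol b: members go to different blocks, giving {D,G,P} and {B,W}.
Refine {A,F,H,R} on symbol a: members go to different blocks, giving {A,F,H} and {R}.
The partition is now stable with 6 blocks: {Z} | {D,G,P} | {S} | {A,F,H} | {B,W} | {R}.

6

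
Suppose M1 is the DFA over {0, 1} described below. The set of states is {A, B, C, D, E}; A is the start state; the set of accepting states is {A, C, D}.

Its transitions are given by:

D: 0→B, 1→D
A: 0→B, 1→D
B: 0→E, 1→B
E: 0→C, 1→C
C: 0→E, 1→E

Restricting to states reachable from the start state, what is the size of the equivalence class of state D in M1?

Every state is reachable, so we keep all 5.
Start with accepting vs non-accepting: {A,C,D} | {B,E}.
Refine {A,C,D} on symbol 1: members go to different blocks, giving {A,D} and {C}.
Split {B,E} by δ(·,0) → {B} and {E}.
No further refinement is possible. Final partition (4 blocks): {A,D} | {B} | {C} | {E}.
The equivalence class containing D is {A,D}, of size 2.

2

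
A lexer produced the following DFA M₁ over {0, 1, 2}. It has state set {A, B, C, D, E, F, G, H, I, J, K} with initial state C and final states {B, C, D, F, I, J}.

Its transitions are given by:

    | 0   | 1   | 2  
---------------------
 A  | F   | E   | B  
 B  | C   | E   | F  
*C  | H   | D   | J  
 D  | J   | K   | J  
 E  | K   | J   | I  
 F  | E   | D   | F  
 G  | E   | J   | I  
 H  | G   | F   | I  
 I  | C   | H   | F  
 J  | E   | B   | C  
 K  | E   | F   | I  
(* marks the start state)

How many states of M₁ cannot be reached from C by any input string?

BFS from C reaches {B, C, D, E, F, G, H, I, J, K}; the 1 state(s) A are never visited.

1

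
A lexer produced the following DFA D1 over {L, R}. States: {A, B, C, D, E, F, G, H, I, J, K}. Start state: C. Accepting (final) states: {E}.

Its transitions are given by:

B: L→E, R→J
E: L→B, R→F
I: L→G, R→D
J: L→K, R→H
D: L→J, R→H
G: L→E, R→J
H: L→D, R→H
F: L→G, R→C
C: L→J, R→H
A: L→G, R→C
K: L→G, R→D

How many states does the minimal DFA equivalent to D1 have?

6

Reachable states from the start: {B,C,D,E,F,G,H,J,K}. Unreachable: {A,I} — drop them.
P0 = {E} | {B,C,D,F,G,H,J,K}.
Refine {B,C,D,F,G,H,J,K} on symbol L: members go to different blocks, giving {C,D,F,H,J,K} and {B,G}.
On input L, block {C,D,F,H,J,K} splits into {C,D,H,J} and {F,K}.
Refine {C,D,H,J} on symbol L: members go to different blocks, giving {C,D,H} and {J}.
Split {C,D,H} by δ(·,L) → {C,D} and {H}.
The partition is now stable with 6 blocks: {E} | {C,D} | {B,G} | {F,K} | {J} | {H}.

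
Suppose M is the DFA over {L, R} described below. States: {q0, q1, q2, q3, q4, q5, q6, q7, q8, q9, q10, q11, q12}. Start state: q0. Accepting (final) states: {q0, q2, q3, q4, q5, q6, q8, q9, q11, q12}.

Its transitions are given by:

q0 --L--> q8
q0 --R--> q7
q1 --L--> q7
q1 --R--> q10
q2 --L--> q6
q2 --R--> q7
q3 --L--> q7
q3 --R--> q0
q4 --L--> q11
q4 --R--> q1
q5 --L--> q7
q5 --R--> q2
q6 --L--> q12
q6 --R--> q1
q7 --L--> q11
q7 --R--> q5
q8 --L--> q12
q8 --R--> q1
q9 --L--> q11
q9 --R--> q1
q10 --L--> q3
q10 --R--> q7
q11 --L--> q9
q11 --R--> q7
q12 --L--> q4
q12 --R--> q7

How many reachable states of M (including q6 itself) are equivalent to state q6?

4

All states are reachable from the start state.
P0 = {q0,q2,q3,q4,q5,q6,q8,q9,q11,q12} | {q1,q7,q10}.
Refine {q0,q2,q3,q4,q5,q6,q8,q9,q11,q12} on symbol L: members go to different blocks, giving {q0,q2,q4,q6,q8,q9,q11,q12} and {q3,q5}.
Split {q1,q7,q10} by δ(·,L) → {q1} and {q7} and {q10}.
Refine {q0,q2,q4,q6,q8,q9,q11,q12} on symbol R: members go to different blocks, giving {q0,q2,q11,q12} and {q4,q6,q8,q9}.
The partition is now stable with 6 blocks: {q0,q2,q11,q12} | {q1} | {q3,q5} | {q7} | {q10} | {q4,q6,q8,q9}.
The equivalence class containing q6 is {q4,q6,q8,q9}, of size 4.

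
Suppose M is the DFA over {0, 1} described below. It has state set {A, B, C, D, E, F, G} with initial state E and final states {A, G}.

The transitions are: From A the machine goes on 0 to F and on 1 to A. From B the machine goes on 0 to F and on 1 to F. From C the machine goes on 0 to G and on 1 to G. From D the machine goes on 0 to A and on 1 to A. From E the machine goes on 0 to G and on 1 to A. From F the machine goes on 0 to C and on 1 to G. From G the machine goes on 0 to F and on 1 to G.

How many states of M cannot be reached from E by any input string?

Starting at E and following transitions, the reachable set is {A, C, E, F, G}. That leaves B, D unreachable — 2 in total.

2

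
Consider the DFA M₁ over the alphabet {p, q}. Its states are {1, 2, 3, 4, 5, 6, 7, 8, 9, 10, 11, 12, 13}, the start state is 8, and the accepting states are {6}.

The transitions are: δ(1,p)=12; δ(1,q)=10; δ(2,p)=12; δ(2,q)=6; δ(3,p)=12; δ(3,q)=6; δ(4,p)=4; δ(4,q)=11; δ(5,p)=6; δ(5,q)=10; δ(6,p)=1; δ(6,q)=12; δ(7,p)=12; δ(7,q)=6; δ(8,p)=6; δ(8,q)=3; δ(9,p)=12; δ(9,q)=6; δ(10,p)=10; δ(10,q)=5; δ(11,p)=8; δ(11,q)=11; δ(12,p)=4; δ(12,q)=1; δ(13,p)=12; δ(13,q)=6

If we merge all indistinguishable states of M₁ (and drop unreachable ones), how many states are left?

9

First remove the unreachable states {2,7,9,13}; 9 states remain.
Start with accepting vs non-accepting: {6} | {1,3,4,5,8,10,11,12}.
On input p, block {1,3,4,5,8,10,11,12} splits into {1,3,4,10,11,12} and {5,8}.
Refine {1,3,4,10,11,12} on symbol p: members go to different blocks, giving {1,3,4,10,12} and {11}.
Refine {1,3,4,10,12} on symbol q: members go to different blocks, giving {1,12} and {3} and {4} and {10}.
Refine {1,12} on symbol p: members go to different blocks, giving {1} and {12}.
Split {5,8} by δ(·,q) → {5} and {8}.
No further refinement is possible. Final partition (9 blocks): {6} | {1} | {5} | {11} | {3} | {4} | {10} | {12} | {8}.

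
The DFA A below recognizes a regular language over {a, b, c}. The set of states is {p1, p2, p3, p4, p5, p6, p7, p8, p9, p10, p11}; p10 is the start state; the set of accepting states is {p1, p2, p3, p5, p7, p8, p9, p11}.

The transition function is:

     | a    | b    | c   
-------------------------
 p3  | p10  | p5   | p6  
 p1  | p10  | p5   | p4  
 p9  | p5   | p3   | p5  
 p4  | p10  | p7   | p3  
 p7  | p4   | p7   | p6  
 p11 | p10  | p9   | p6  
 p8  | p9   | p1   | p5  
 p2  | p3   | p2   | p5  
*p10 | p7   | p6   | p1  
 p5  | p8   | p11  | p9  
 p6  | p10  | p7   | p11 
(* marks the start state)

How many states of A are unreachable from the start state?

Starting at p10 and following transitions, the reachable set is {p1, p3, p4, p5, p6, p7, p8, p9, p10, p11}. That leaves p2 unreachable — 1 in total.

1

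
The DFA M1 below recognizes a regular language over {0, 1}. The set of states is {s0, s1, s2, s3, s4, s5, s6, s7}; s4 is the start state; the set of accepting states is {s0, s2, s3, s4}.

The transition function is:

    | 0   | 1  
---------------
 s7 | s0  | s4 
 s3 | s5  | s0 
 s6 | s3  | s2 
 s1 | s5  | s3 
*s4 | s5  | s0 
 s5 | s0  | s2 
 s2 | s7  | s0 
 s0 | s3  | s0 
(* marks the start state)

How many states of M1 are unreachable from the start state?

BFS from s4 reaches {s0, s2, s3, s4, s5, s7}; the 2 state(s) s1, s6 are never visited.

2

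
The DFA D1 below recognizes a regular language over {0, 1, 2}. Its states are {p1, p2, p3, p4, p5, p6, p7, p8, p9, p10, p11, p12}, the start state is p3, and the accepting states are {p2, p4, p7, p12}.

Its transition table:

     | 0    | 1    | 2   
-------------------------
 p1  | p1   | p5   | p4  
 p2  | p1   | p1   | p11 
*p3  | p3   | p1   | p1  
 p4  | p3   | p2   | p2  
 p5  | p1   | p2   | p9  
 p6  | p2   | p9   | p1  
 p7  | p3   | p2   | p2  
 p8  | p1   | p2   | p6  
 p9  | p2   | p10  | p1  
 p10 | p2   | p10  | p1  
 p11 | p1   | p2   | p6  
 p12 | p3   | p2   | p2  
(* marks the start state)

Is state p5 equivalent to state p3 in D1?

First remove the unreachable states {p7,p8,p12}; 9 states remain.
Start with accepting vs non-accepting: {p2,p4} | {p1,p3,p5,p6,p9,p10,p11}.
Split {p2,p4} by δ(·,1) → {p2} and {p4}.
On input 0, block {p1,p3,p5,p6,p9,p10,p11} splits into {p1,p3,p5,p11} and {p6,p9,p10}.
Refine {p1,p3,p5,p11} on symbol 1: members go to different blocks, giving {p1,p3} and {p5,p11}.
On input 1, block {p1,p3} splits into {p1} and {p3}.
Stable partition: {p2} | {p1} | {p4} | {p6,p9,p10} | {p5,p11} | {p3} — 6 equivalence classes.
p5 and p3 end up in different blocks, so they are distinguishable. For instance, the string '1' is accepted from only p5.

No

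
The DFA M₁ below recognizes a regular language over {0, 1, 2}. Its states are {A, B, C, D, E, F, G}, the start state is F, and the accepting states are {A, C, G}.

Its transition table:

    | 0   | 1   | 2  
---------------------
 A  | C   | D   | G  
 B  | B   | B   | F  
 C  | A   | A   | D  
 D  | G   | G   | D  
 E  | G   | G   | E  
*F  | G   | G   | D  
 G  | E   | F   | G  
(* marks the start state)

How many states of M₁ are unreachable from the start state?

3

No path from F leads to A, B, C; the other 4 states are all reachable.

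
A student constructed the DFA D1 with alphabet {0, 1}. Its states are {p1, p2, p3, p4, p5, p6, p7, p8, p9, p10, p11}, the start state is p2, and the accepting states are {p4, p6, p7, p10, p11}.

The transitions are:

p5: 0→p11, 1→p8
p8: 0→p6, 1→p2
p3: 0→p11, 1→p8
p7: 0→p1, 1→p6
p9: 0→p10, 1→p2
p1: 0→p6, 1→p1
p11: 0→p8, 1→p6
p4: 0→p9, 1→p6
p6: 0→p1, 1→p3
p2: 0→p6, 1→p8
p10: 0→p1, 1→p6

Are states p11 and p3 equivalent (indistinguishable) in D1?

First remove the unreachable states {p4,p5,p7,p9,p10}; 6 states remain.
Start with accepting vs non-accepting: {p6,p11} | {p1,p2,p3,p8}.
Refine {p6,p11} on symbol 1: members go to different blocks, giving {p6} and {p11}.
Split {p1,p2,p3,p8} by δ(·,0) → {p1,p2,p8} and {p3}.
No further refinement is possible. Final partition (4 blocks): {p6} | {p1,p2,p8} | {p11} | {p3}.
p11 and p3 end up in different blocks, so they are distinguishable. For instance, the string 'ε' is accepted from only p11.

No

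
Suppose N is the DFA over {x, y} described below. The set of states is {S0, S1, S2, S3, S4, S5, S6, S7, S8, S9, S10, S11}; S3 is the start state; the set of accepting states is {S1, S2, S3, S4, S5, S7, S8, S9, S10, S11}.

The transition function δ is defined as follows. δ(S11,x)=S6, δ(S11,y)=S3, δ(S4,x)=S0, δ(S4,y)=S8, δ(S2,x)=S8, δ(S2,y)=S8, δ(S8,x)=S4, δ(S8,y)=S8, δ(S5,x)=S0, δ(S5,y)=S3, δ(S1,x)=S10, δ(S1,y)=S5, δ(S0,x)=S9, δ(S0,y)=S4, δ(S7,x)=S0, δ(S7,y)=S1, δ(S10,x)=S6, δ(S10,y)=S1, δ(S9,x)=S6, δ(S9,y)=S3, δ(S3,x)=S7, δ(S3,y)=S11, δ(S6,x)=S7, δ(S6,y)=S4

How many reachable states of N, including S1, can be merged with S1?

2

First remove the unreachable states {S2}; 11 states remain.
Start with accepting vs non-accepting: {S1,S3,S4,S5,S7,S8,S9,S10,S11} | {S0,S6}.
On input x, block {S1,S3,S4,S5,S7,S8,S9,S10,S11} splits into {S4,S5,S7,S9,S10,S11} and {S1,S3,S8}.
Split {S1,S3,S8} by δ(·,y) → {S1,S3} and {S8}.
Refine {S4,S5,S7,S9,S10,S11} on symbol y: members go to different blocks, giving {S5,S7,S9,S10,S11} and {S4}.
No further refinement is possible. Final partition (5 blocks): {S5,S7,S9,S10,S11} | {S0,S6} | {S1,S3} | {S8} | {S4}.
State S1 belongs to the block {S1,S3}, which has 2 states.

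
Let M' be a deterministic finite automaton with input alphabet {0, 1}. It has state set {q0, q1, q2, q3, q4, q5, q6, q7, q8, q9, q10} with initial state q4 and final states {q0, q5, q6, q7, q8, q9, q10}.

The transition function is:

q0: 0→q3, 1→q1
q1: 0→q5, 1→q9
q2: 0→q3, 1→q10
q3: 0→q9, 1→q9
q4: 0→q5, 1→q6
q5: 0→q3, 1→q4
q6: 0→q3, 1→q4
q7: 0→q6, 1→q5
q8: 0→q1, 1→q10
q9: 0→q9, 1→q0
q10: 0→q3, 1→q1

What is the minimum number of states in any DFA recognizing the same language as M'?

First remove the unreachable states {q2,q7,q8,q10}; 7 states remain.
Initial partition by acceptance: {q0,q5,q6,q9} | {q1,q3,q4}.
On input 0, block {q0,q5,q6,q9} splits into {q0,q5,q6} and {q9}.
On input 0, block {q1,q3,q4} splits into {q1,q4} and {q3}.
On input 1, block {q1,q4} splits into {q1} and {q4}.
Refine {q0,q5,q6} on symbol 1: members go to different blocks, giving {q5,q6} and {q0}.
The partition is now stable with 6 blocks: {q5,q6} | {q1} | {q9} | {q3} | {q4} | {q0}.

6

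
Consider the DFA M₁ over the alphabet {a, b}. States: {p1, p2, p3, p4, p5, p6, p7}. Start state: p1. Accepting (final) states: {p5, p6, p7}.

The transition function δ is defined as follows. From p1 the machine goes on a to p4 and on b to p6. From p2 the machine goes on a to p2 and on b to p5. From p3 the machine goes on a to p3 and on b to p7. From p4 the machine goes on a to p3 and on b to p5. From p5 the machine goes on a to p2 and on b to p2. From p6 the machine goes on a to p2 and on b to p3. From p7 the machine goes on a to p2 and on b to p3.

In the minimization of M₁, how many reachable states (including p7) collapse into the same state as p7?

Every state is reachable, so we keep all 7.
P0 = {p5,p6,p7} | {p1,p2,p3,p4}.
No further refinement is possible. Final partition (2 blocks): {p5,p6,p7} | {p1,p2,p3,p4}.
The equivalence class containing p7 is {p5,p6,p7}, of size 3.

3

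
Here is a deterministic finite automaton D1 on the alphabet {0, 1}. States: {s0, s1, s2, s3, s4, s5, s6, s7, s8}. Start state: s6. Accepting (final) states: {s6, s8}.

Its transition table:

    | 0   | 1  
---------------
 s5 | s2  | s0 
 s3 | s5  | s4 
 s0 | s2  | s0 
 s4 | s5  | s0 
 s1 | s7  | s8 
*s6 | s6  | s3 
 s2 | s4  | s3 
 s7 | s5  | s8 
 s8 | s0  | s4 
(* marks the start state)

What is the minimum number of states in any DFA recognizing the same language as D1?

2

First remove the unreachable states {s1,s7,s8}; 6 states remain.
P0 = {s6} | {s0,s2,s3,s4,s5}.
No further refinement is possible. Final partition (2 blocks): {s6} | {s0,s2,s3,s4,s5}.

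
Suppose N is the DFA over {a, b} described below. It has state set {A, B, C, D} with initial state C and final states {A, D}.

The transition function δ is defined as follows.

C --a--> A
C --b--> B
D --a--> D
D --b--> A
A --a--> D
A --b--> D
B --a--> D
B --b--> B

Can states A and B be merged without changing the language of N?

No

Every state is reachable, so we keep all 4.
P0 = {A,D} | {B,C}.
No further refinement is possible. Final partition (2 blocks): {A,D} | {B,C}.
A and B end up in different blocks, so they are distinguishable. For instance, the string 'ε' is accepted from only A.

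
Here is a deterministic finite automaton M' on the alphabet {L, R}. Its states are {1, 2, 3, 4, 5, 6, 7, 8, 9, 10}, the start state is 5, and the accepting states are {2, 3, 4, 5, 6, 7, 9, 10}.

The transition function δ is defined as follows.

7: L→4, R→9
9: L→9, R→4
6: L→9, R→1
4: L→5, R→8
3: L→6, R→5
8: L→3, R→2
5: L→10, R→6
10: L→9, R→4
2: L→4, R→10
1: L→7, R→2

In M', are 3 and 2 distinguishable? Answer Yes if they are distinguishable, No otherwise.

No

All states are reachable from the start state.
Initial partition by acceptance: {2,3,4,5,6,7,9,10} | {1,8}.
Split {2,3,4,5,6,7,9,10} by δ(·,R) → {2,3,5,7,9,10} and {4,6}.
Split {2,3,5,7,9,10} by δ(·,L) → {2,3,7} and {5,9,10}.
The partition is now stable with 4 blocks: {2,3,7} | {1,8} | {4,6} | {5,9,10}.
3 and 2 lie in the same block of the stable partition, so they are equivalent — no string distinguishes them.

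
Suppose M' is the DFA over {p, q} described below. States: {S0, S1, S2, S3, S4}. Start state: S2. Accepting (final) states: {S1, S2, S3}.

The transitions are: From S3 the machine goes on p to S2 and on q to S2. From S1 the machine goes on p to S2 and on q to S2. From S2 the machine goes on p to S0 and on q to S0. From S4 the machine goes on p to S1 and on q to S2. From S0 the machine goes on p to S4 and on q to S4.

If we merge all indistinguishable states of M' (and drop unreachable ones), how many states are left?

States {S3} cannot be reached from the start state, so discard them.
Initial partition by acceptance: {S1,S2} | {S0,S4}.
On input p, block {S1,S2} splits into {S1} and {S2}.
On input p, block {S0,S4} splits into {S0} and {S4}.
The partition is now stable with 4 blocks: {S1} | {S0} | {S2} | {S4}.

4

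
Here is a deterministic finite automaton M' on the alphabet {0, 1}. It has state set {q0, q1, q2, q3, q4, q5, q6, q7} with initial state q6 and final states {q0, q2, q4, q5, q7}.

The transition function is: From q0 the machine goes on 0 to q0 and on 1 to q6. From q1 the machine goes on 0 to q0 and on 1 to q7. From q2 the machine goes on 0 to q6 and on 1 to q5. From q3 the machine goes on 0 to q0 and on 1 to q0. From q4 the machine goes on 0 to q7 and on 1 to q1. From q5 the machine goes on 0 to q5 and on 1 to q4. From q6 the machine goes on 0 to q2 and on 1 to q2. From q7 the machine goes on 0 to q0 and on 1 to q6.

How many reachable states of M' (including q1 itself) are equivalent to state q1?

1

States {q3} cannot be reached from the start state, so discard them.
P0 = {q0,q2,q4,q5,q7} | {q1,q6}.
Refine {q0,q2,q4,q5,q7} on symbol 0: members go to different blocks, giving {q0,q4,q5,q7} and {q2}.
On input 1, block {q0,q4,q5,q7} splits into {q0,q4,q7} and {q5}.
On input 0, block {q1,q6} splits into {q1} and {q6}.
Refine {q0,q4,q7} on symbol 1: members go to different blocks, giving {q0,q7} and {q4}.
Stable partition: {q0,q7} | {q1} | {q2} | {q5} | {q6} | {q4} — 6 equivalence classes.
State q1 belongs to the block {q1}, which has 1 states.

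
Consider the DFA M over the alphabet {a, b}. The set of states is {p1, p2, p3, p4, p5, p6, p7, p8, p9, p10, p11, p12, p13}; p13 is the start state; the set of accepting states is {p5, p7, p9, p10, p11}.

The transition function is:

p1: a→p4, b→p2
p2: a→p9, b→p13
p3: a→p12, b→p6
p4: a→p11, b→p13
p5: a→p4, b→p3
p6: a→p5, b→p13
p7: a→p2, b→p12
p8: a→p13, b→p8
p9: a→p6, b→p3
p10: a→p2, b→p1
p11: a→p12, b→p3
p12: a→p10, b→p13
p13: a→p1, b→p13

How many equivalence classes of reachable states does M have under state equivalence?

4

States {p7,p8} cannot be reached from the start state, so discard them.
P0 = {p5,p9,p10,p11} | {p1,p2,p3,p4,p6,p12,p13}.
On input a, block {p1,p2,p3,p4,p6,p12,p13} splits into {p2,p4,p6,p12} and {p1,p3,p13}.
Refine {p1,p3,p13} on symbol a: members go to different blocks, giving {p1,p3} and {p13}.
The partition is now stable with 4 blocks: {p5,p9,p10,p11} | {p2,p4,p6,p12} | {p1,p3} | {p13}.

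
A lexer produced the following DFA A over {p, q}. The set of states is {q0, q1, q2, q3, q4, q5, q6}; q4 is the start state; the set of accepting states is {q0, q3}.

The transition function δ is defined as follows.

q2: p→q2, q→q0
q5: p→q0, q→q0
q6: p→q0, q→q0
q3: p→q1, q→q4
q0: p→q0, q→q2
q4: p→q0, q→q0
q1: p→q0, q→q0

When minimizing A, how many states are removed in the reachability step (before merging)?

No path from q4 leads to q1, q3, q5, q6; the other 3 states are all reachable.

4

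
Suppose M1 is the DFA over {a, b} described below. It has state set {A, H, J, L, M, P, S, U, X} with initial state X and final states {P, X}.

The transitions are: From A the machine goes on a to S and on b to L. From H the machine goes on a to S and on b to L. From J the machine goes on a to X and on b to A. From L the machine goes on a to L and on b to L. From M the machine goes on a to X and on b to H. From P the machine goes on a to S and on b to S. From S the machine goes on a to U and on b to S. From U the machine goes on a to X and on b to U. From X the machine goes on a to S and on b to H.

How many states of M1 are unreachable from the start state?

BFS from X reaches {H, L, S, U, X}; the 4 state(s) A, J, M, P are never visited.

4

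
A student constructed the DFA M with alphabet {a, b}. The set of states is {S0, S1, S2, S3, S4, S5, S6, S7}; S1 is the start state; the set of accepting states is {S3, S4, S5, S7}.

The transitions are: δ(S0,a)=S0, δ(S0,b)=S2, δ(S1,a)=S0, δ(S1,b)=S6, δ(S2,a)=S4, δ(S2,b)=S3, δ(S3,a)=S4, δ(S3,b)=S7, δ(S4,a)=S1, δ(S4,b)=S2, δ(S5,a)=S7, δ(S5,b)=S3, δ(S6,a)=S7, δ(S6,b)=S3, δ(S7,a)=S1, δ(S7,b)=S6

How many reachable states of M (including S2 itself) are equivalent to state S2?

2

First remove the unreachable states {S5}; 7 states remain.
Start with accepting vs non-accepting: {S3,S4,S7} | {S0,S1,S2,S6}.
On input a, block {S3,S4,S7} splits into {S4,S7} and {S3}.
Split {S0,S1,S2,S6} by δ(·,a) → {S0,S1} and {S2,S6}.
No further refinement is possible. Final partition (4 blocks): {S4,S7} | {S0,S1} | {S3} | {S2,S6}.
State S2 belongs to the block {S2,S6}, which has 2 states.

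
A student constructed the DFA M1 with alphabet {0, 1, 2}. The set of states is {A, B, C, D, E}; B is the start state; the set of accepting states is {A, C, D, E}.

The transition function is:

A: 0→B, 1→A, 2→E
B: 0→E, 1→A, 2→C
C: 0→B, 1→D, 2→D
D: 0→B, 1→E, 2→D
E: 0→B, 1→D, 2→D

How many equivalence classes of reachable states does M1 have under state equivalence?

2

P0 = {A,C,D,E} | {B}.
Stable partition: {A,C,D,E} | {B} — 2 equivalence classes.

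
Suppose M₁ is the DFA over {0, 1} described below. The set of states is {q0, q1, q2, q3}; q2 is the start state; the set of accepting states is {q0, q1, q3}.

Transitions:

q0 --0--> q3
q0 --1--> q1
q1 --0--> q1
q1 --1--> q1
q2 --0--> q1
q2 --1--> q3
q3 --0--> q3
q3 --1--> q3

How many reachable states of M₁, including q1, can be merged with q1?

Reachable states from the start: {q1,q2,q3}. Unreachable: {q0} — drop them.
P0 = {q1,q3} | {q2}.
No further refinement is possible. Final partition (2 blocks): {q1,q3} | {q2}.
State q1 belongs to the block {q1,q3}, which has 2 states.

2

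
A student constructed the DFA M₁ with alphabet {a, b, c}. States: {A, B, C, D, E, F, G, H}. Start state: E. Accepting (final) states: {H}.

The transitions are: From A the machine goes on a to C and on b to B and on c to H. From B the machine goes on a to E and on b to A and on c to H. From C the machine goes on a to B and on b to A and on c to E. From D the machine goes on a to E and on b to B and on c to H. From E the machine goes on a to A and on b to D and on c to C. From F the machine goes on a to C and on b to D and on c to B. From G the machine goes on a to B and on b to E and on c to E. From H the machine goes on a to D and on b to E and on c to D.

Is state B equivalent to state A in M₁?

First remove the unreachable states {F,G}; 6 states remain.
P0 = {H} | {A,B,C,D,E}.
Refine {A,B,C,D,E} on symbol c: members go to different blocks, giving {A,B,D} and {C,E}.
No further refinement is possible. Final partition (3 blocks): {H} | {A,B,D} | {C,E}.
B and A lie in the same block of the stable partition, so they are equivalent — no string distinguishes them.

Yes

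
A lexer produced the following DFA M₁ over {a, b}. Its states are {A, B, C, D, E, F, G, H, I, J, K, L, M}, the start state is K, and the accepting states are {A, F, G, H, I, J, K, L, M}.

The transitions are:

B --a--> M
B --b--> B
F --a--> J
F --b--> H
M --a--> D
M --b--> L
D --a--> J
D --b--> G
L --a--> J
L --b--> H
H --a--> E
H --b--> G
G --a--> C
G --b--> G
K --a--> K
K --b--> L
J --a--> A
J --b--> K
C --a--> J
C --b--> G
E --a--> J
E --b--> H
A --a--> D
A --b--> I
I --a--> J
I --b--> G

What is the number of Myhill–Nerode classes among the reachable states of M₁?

States {B,F,M} cannot be reached from the start state, so discard them.
Initial partition by acceptance: {A,G,H,I,J,K,L} | {C,D,E}.
Refine {A,G,H,I,J,K,L} on symbol a: members go to different blocks, giving {I,J,K,L} and {A,G,H}.
Refine {I,J,K,L} on symbol a: members go to different blocks, giving {I,K,L} and {J}.
Split {I,K,L} by δ(·,a) → {I,L} and {K}.
Refine {A,G,H} on symbol b: members go to different blocks, giving {G,H} and {A}.
Stable partition: {I,L} | {C,D,E} | {G,H} | {J} | {K} | {A} — 6 equivalence classes.

6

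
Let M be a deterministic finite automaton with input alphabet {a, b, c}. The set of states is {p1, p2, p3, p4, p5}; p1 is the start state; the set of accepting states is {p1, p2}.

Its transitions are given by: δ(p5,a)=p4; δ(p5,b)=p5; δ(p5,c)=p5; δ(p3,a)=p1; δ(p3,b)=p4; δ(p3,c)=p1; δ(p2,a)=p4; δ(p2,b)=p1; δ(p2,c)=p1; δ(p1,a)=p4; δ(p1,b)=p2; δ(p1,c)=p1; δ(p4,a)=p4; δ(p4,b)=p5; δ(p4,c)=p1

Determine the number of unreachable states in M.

Starting at p1 and following transitions, the reachable set is {p1, p2, p4, p5}. That leaves p3 unreachable — 1 in total.

1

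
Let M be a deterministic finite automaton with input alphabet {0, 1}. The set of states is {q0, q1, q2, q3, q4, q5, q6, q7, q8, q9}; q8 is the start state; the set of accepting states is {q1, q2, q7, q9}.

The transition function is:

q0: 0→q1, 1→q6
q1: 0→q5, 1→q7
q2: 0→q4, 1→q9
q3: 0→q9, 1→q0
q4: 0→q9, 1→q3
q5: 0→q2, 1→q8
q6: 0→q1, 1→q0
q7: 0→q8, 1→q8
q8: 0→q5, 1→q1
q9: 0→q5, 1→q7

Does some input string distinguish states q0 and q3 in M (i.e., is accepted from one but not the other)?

All states are reachable from the start state.
P0 = {q1,q2,q7,q9} | {q0,q3,q4,q5,q6,q8}.
On input 1, block {q1,q2,q7,q9} splits into {q1,q2,q9} and {q7}.
Split {q1,q2,q9} by δ(·,1) → {q1,q9} and {q2}.
Split {q0,q3,q4,q5,q6,q8} by δ(·,0) → {q0,q3,q4,q6} and {q5} and {q8}.
Stable partition: {q1,q9} | {q0,q3,q4,q6} | {q7} | {q2} | {q5} | {q8} — 6 equivalence classes.
q0 and q3 lie in the same block of the stable partition, so they are equivalent — no string distinguishes them.

No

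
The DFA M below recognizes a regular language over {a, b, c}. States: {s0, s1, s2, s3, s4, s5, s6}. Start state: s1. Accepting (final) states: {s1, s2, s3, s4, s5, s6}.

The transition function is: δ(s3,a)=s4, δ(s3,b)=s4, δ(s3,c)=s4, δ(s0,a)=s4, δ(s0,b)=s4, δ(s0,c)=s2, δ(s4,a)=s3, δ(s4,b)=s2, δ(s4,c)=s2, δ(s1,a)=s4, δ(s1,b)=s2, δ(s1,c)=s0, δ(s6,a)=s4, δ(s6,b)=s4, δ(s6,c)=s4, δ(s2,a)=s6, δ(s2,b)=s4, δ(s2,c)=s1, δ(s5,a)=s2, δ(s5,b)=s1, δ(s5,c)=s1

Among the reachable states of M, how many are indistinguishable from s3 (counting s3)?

2

Reachable states from the start: {s0,s1,s2,s3,s4,s6}. Unreachable: {s5} — drop them.
Start with accepting vs non-accepting: {s1,s2,s3,s4,s6} | {s0}.
On input c, block {s1,s2,s3,s4,s6} splits into {s2,s3,s4,s6} and {s1}.
Split {s2,s3,s4,s6} by δ(·,c) → {s3,s4,s6} and {s2}.
On input b, block {s3,s4,s6} splits into {s3,s6} and {s4}.
The partition is now stable with 5 blocks: {s3,s6} | {s0} | {s1} | {s2} | {s4}.
State s3 belongs to the block {s3,s6}, which has 2 states.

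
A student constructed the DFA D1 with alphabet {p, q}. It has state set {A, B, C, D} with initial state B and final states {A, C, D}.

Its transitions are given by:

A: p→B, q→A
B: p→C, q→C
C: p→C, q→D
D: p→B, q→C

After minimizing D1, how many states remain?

Reachable states from the start: {B,C,D}. Unreachable: {A} — drop them.
Start with accepting vs non-accepting: {C,D} | {B}.
On input p, block {C,D} splits into {C} and {D}.
No further refinement is possible. Final partition (3 blocks): {C} | {B} | {D}.

3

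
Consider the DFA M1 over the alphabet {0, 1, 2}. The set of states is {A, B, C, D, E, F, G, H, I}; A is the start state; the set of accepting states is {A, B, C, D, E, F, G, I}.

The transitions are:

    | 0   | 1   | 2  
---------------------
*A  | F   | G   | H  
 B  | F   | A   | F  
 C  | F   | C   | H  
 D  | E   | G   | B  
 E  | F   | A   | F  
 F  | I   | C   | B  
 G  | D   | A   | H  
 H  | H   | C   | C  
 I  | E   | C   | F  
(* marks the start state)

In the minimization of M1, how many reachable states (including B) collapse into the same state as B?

5

All states are reachable from the start state.
P0 = {A,B,C,D,E,F,G,I} | {H}.
On input 2, block {A,B,C,D,E,F,G,I} splits into {B,D,E,F,I} and {A,C,G}.
Stable partition: {B,D,E,F,I} | {H} | {A,C,G} — 3 equivalence classes.
State B belongs to the block {B,D,E,F,I}, which has 5 states.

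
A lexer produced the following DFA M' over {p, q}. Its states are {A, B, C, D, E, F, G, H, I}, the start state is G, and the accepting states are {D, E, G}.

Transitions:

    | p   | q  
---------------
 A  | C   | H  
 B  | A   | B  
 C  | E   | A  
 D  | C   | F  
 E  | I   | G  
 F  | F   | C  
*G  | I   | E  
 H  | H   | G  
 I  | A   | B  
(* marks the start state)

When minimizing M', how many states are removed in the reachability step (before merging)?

2

Starting at G and following transitions, the reachable set is {A, B, C, E, G, H, I}. That leaves D, F unreachable — 2 in total.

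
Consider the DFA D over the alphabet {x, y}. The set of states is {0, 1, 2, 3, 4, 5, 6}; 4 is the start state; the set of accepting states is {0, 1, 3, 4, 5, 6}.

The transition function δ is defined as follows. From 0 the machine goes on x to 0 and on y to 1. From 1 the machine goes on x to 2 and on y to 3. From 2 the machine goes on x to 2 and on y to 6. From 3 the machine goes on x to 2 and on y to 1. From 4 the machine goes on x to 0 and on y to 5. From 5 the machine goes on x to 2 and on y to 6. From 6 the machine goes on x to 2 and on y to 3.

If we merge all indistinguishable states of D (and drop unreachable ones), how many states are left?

3

All states are reachable from the start state.
Initial partition by acceptance: {0,1,3,4,5,6} | {2}.
On input x, block {0,1,3,4,5,6} splits into {1,3,5,6} and {0,4}.
Stable partition: {1,3,5,6} | {2} | {0,4} — 3 equivalence classes.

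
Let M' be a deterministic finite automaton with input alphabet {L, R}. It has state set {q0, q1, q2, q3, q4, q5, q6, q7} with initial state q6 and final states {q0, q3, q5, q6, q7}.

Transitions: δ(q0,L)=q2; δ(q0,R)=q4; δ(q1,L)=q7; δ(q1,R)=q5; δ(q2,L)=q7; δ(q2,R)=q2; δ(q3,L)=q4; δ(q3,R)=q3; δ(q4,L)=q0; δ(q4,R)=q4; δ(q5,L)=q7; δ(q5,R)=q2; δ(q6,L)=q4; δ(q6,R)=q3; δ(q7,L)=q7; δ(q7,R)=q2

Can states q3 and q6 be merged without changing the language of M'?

First remove the unreachable states {q1,q5}; 6 states remain.
P0 = {q0,q3,q6,q7} | {q2,q4}.
Split {q0,q3,q6,q7} by δ(·,L) → {q0,q3,q6} and {q7}.
Refine {q0,q3,q6} on symbol R: members go to different blocks, giving {q3,q6} and {q0}.
Refine {q2,q4} on symbol L: members go to different blocks, giving {q2} and {q4}.
Stable partition: {q3,q6} | {q2} | {q7} | {q0} | {q4} — 5 equivalence classes.
q3 and q6 lie in the same block of the stable partition, so they are equivalent — no string distinguishes them.

Yes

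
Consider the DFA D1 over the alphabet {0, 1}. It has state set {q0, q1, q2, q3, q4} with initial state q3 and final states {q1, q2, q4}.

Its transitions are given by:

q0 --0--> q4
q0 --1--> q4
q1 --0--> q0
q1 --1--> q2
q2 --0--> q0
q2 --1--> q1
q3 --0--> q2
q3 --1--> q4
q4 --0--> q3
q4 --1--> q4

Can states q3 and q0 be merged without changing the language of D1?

Yes

Every state is reachable, so we keep all 5.
Initial partition by acceptance: {q1,q2,q4} | {q0,q3}.
The partition is now stable with 2 blocks: {q1,q2,q4} | {q0,q3}.
q3 and q0 lie in the same block of the stable partition, so they are equivalent — no string distinguishes them.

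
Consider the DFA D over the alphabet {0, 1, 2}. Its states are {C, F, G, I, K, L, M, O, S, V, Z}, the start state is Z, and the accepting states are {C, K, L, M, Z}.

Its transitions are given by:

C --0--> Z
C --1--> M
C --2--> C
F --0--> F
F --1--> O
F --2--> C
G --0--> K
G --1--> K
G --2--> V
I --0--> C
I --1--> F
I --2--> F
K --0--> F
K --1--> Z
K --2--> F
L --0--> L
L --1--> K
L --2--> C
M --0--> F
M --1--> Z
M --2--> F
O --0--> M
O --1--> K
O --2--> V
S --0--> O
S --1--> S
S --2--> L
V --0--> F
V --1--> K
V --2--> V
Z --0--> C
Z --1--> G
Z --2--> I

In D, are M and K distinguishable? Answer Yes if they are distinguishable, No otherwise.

States {L,S} cannot be reached from the start state, so discard them.
Initial partition by acceptance: {C,K,M,Z} | {F,G,I,O,V}.
Refine {C,K,M,Z} on symbol 0: members go to different blocks, giving {C,Z} and {K,M}.
On input 1, block {C,Z} splits into {Z} and {C}.
Refine {F,G,I,O,V} on symbol 0: members go to different blocks, giving {G,O} and {F,V} and {I}.
Split {F,V} by δ(·,1) → {V} and {F}.
The partition is now stable with 7 blocks: {Z} | {G,O} | {K,M} | {C} | {V} | {I} | {F}.
M and K lie in the same block of the stable partition, so they are equivalent — no string distinguishes them.

No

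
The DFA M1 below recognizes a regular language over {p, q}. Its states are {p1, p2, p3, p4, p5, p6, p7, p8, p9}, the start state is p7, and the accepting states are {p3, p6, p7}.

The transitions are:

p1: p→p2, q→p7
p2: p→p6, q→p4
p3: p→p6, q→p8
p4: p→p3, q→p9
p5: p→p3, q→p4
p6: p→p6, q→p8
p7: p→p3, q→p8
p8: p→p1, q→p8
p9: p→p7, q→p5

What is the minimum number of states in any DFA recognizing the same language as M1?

4

All states are reachable from the start state.
Start with accepting vs non-accepting: {p3,p6,p7} | {p1,p2,p4,p5,p8,p9}.
Refine {p1,p2,p4,p5,p8,p9} on symbol p: members go to different blocks, giving {p2,p4,p5,p9} and {p1,p8}.
Split {p1,p8} by δ(·,p) → {p1} and {p8}.
Stable partition: {p3,p6,p7} | {p2,p4,p5,p9} | {p1} | {p8} — 4 equivalence classes.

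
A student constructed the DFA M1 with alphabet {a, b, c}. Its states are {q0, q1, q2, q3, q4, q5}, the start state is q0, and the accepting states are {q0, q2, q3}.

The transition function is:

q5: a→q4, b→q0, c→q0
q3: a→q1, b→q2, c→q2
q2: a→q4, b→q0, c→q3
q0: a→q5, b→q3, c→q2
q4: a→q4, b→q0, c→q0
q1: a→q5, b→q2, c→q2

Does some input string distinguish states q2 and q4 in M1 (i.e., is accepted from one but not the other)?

Initial partition by acceptance: {q0,q2,q3} | {q1,q4,q5}.
The partition is now stable with 2 blocks: {q0,q2,q3} | {q1,q4,q5}.
q2 and q4 end up in different blocks, so they are distinguishable. For instance, the string 'ε' is accepted from only q2.

Yes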